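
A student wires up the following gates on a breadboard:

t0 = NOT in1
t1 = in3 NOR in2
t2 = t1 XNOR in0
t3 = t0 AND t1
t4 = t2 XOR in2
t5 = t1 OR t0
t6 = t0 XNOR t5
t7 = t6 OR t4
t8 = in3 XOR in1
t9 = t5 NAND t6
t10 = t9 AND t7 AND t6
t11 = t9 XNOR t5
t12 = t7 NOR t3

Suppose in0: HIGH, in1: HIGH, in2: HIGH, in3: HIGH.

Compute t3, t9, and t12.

t0 = NOT in1 = NOT HIGH = LOW
t1 = in3 NOR in2 = HIGH NOR HIGH = LOW
t2 = t1 XNOR in0 = LOW XNOR HIGH = LOW
t3 = t0 AND t1 = LOW AND LOW = LOW
t4 = t2 XOR in2 = LOW XOR HIGH = HIGH
t5 = t1 OR t0 = LOW OR LOW = LOW
t6 = t0 XNOR t5 = LOW XNOR LOW = HIGH
t7 = t6 OR t4 = HIGH OR HIGH = HIGH
t9 = t5 NAND t6 = LOW NAND HIGH = HIGH
t12 = t7 NOR t3 = HIGH NOR LOW = LOW

t3 = LOW  t9 = HIGH  t12 = LOW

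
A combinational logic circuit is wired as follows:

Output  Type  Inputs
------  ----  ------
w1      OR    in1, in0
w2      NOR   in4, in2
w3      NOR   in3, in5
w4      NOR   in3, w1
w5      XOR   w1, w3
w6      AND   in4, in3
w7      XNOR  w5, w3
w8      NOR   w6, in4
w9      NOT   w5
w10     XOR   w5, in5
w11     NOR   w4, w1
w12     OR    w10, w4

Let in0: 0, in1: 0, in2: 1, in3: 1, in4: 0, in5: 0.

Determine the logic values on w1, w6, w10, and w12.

w1 = in1 OR in0 = 0 OR 0 = 0
w3 = in3 NOR in5 = 1 NOR 0 = 0
w4 = in3 NOR w1 = 1 NOR 0 = 0
w5 = w1 XOR w3 = 0 XOR 0 = 0
w6 = in4 AND in3 = 0 AND 1 = 0
w10 = w5 XOR in5 = 0 XOR 0 = 0
w12 = w10 OR w4 = 0 OR 0 = 0

w1 = 0, w6 = 0, w10 = 0, w12 = 0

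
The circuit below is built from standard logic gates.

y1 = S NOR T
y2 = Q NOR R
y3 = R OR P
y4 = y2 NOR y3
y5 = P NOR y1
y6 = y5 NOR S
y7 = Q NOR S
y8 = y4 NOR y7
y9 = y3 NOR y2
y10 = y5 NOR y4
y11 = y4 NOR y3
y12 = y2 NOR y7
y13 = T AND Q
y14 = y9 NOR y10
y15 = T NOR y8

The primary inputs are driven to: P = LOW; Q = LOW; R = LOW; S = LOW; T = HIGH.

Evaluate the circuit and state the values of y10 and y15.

y1 = S NOR T = LOW NOR HIGH = LOW
y2 = Q NOR R = LOW NOR LOW = HIGH
y3 = R OR P = LOW OR LOW = LOW
y4 = y2 NOR y3 = HIGH NOR LOW = LOW
y5 = P NOR y1 = LOW NOR LOW = HIGH
y7 = Q NOR S = LOW NOR LOW = HIGH
y8 = y4 NOR y7 = LOW NOR HIGH = LOW
y10 = y5 NOR y4 = HIGH NOR LOW = LOW
y15 = T NOR y8 = HIGH NOR LOW = LOW

y10 = LOW, y15 = LOW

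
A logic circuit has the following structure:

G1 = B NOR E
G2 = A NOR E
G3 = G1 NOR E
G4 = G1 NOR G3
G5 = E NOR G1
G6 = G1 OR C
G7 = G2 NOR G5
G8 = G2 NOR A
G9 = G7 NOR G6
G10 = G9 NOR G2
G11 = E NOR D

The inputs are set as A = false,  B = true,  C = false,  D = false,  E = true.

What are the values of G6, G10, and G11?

G6 = false, G10 = true, G11 = false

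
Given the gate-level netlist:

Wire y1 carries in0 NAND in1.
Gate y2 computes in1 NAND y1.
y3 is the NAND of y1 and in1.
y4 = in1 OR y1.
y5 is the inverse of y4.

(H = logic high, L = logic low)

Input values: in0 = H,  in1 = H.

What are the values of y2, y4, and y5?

y1 = in0 NAND in1 = H NAND H = L
y2 = in1 NAND y1 = H NAND L = H
y4 = in1 OR y1 = H OR L = H
y5 = NOT y4 = NOT H = L

y2 = H  y4 = H  y5 = L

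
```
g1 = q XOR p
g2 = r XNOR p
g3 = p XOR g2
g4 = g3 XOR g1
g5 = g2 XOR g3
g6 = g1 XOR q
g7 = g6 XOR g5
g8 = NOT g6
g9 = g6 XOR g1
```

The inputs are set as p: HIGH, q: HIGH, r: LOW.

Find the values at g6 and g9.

g1 = q XOR p = HIGH XOR HIGH = LOW
g6 = g1 XOR q = LOW XOR HIGH = HIGH
g9 = g6 XOR g1 = HIGH XOR LOW = HIGH

g6 = HIGH, g9 = HIGH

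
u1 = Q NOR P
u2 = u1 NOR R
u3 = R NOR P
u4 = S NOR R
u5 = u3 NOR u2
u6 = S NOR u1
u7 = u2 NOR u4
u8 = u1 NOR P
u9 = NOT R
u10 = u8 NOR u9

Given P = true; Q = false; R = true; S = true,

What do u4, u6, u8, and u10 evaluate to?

u4 = false, u6 = false, u8 = false, u10 = true

u1 = Q NOR P = false NOR true = false
u4 = S NOR R = true NOR true = false
u6 = S NOR u1 = true NOR false = false
u8 = u1 NOR P = false NOR true = false
u9 = NOT R = NOT true = false
u10 = u8 NOR u9 = false NOR false = true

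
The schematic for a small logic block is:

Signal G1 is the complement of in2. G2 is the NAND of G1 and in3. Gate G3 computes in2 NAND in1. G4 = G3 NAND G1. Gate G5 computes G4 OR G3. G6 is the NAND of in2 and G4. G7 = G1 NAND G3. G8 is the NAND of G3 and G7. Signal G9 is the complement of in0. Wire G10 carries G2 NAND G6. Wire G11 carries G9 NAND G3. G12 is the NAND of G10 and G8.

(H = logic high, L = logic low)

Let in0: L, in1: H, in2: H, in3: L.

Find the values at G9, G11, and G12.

G9 = H, G11 = H, G12 = L

G1 = NOT in2 = NOT H = L
G2 = G1 NAND in3 = L NAND L = H
G3 = in2 NAND in1 = H NAND H = L
G4 = G3 NAND G1 = L NAND L = H
G6 = in2 NAND G4 = H NAND H = L
G7 = G1 NAND G3 = L NAND L = H
G8 = G3 NAND G7 = L NAND H = H
G9 = NOT in0 = NOT L = H
G10 = G2 NAND G6 = H NAND L = H
G11 = G9 NAND G3 = H NAND L = H
G12 = G10 NAND G8 = H NAND H = L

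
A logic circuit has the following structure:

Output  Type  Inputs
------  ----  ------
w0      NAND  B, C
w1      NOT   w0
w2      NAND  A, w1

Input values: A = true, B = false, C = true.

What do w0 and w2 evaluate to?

w0 = true  w2 = true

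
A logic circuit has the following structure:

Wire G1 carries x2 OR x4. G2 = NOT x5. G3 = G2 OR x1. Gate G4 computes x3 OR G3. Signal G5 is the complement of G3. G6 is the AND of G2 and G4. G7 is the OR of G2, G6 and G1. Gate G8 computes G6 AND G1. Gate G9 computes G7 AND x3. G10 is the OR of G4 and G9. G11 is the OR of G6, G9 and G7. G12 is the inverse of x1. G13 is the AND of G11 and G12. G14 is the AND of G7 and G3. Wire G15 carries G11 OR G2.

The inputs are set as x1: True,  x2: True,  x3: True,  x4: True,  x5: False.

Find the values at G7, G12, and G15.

G7 = True  G12 = False  G15 = True

G1 = x2 OR x4 = True OR True = True
G2 = NOT x5 = NOT False = True
G3 = G2 OR x1 = True OR True = True
G4 = x3 OR G3 = True OR True = True
G6 = G2 AND G4 = True AND True = True
G7 = G2 OR G6 OR G1 = True OR True OR True = True
G9 = G7 AND x3 = True AND True = True
G11 = G6 OR G9 OR G7 = True OR True OR True = True
G12 = NOT x1 = NOT True = False
G15 = G11 OR G2 = True OR True = True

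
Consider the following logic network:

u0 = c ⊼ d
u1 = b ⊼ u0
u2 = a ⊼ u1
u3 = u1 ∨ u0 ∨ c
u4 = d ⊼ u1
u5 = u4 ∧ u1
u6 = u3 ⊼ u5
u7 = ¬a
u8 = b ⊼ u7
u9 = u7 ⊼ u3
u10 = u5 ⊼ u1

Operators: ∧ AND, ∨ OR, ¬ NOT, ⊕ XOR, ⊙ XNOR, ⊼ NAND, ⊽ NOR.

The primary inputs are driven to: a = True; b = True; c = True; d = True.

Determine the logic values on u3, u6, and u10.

u3 = True, u6 = True, u10 = True

u0 = c NAND d = True NAND True = False
u1 = b NAND u0 = True NAND False = True
u3 = u1 OR u0 OR c = True OR False OR True = True
u4 = d NAND u1 = True NAND True = False
u5 = u4 AND u1 = False AND True = False
u6 = u3 NAND u5 = True NAND False = True
u10 = u5 NAND u1 = False NAND True = True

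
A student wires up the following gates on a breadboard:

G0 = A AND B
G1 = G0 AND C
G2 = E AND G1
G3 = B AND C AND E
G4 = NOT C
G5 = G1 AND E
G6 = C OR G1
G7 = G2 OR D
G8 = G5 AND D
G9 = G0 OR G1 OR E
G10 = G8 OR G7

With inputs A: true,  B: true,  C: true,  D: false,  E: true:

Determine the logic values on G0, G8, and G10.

G0 = A AND B = true AND true = true
G1 = G0 AND C = true AND true = true
G2 = E AND G1 = true AND true = true
G5 = G1 AND E = true AND true = true
G7 = G2 OR D = true OR false = true
G8 = G5 AND D = true AND false = false
G10 = G8 OR G7 = false OR true = true

G0 = true  G8 = false  G10 = true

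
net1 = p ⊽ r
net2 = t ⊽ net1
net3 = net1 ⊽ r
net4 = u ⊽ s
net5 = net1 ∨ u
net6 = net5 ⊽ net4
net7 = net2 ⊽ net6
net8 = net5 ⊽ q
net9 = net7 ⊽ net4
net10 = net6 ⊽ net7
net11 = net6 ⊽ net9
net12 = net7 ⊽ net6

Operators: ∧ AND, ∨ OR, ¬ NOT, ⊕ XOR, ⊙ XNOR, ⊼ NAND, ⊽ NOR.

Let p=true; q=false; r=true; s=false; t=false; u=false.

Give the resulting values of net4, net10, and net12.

net4 = true; net10 = true; net12 = true

net1 = p NOR r = true NOR true = false
net2 = t NOR net1 = false NOR false = true
net4 = u NOR s = false NOR false = true
net5 = net1 OR u = false OR false = false
net6 = net5 NOR net4 = false NOR true = false
net7 = net2 NOR net6 = true NOR false = false
net10 = net6 NOR net7 = false NOR false = true
net12 = net7 NOR net6 = false NOR false = true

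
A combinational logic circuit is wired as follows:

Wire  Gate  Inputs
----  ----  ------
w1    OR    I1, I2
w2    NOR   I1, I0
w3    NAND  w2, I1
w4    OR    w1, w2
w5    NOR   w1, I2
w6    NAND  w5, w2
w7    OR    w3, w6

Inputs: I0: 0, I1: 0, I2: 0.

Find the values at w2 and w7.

w2 = 1  w7 = 1

w1 = I1 OR I2 = 0 OR 0 = 0
w2 = I1 NOR I0 = 0 NOR 0 = 1
w3 = w2 NAND I1 = 1 NAND 0 = 1
w5 = w1 NOR I2 = 0 NOR 0 = 1
w6 = w5 NAND w2 = 1 NAND 1 = 0
w7 = w3 OR w6 = 1 OR 0 = 1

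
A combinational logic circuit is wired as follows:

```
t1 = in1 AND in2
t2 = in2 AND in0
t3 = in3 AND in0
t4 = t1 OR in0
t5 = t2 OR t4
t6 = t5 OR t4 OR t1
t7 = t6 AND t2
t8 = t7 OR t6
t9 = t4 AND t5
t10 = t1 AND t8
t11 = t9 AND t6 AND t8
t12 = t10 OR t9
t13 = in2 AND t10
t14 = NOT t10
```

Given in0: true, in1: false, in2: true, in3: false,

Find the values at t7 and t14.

t1 = in1 AND in2 = false AND true = false
t2 = in2 AND in0 = true AND true = true
t4 = t1 OR in0 = false OR true = true
t5 = t2 OR t4 = true OR true = true
t6 = t5 OR t4 OR t1 = true OR true OR false = true
t7 = t6 AND t2 = true AND true = true
t8 = t7 OR t6 = true OR true = true
t10 = t1 AND t8 = false AND true = false
t14 = NOT t10 = NOT false = true

t7 = true, t14 = true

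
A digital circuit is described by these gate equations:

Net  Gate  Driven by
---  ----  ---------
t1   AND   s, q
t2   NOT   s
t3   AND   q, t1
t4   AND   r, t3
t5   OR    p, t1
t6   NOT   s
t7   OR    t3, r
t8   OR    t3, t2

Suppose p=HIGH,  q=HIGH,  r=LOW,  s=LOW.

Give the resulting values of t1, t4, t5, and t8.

t1 = LOW; t4 = LOW; t5 = HIGH; t8 = HIGH

t1 = s AND q = LOW AND HIGH = LOW
t2 = NOT s = NOT LOW = HIGH
t3 = q AND t1 = HIGH AND LOW = LOW
t4 = r AND t3 = LOW AND LOW = LOW
t5 = p OR t1 = HIGH OR LOW = HIGH
t8 = t3 OR t2 = LOW OR HIGH = HIGH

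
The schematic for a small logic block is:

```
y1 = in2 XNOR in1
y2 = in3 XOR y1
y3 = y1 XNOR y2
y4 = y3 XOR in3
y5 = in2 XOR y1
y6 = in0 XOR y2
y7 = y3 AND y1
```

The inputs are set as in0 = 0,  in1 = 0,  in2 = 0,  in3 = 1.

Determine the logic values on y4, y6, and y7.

y1 = in2 XNOR in1 = 0 XNOR 0 = 1
y2 = in3 XOR y1 = 1 XOR 1 = 0
y3 = y1 XNOR y2 = 1 XNOR 0 = 0
y4 = y3 XOR in3 = 0 XOR 1 = 1
y6 = in0 XOR y2 = 0 XOR 0 = 0
y7 = y3 AND y1 = 0 AND 1 = 0

y4 = 1  y6 = 0  y7 = 0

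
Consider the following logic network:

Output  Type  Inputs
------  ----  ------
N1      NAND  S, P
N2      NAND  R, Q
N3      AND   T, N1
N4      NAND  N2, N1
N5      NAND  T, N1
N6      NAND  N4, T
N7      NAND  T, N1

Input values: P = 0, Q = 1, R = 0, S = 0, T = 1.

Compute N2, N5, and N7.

N2 = 1  N5 = 0  N7 = 0

N1 = S NAND P = 0 NAND 0 = 1
N2 = R NAND Q = 0 NAND 1 = 1
N5 = T NAND N1 = 1 NAND 1 = 0
N7 = T NAND N1 = 1 NAND 1 = 0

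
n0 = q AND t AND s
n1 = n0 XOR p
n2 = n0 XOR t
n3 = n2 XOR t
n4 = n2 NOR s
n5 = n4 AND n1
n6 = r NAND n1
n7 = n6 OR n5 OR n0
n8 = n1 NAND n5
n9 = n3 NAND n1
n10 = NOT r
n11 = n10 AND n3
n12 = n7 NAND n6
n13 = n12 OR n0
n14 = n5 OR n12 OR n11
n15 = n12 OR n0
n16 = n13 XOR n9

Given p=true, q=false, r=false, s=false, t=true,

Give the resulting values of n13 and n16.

n0 = q AND t AND s = false AND true AND false = false
n1 = n0 XOR p = false XOR true = true
n2 = n0 XOR t = false XOR true = true
n3 = n2 XOR t = true XOR true = false
n4 = n2 NOR s = true NOR false = false
n5 = n4 AND n1 = false AND true = false
n6 = r NAND n1 = false NAND true = true
n7 = n6 OR n5 OR n0 = true OR false OR false = true
n9 = n3 NAND n1 = false NAND true = true
n12 = n7 NAND n6 = true NAND true = false
n13 = n12 OR n0 = false OR false = false
n16 = n13 XOR n9 = false XOR true = true

n13 = false; n16 = true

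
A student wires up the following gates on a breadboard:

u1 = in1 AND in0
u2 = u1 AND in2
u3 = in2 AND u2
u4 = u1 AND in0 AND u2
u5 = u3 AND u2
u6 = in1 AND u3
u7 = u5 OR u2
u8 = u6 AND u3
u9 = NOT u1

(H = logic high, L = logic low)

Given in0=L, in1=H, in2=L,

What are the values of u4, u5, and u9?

u4 = L, u5 = L, u9 = H

u1 = in1 AND in0 = H AND L = L
u2 = u1 AND in2 = L AND L = L
u3 = in2 AND u2 = L AND L = L
u4 = u1 AND in0 AND u2 = L AND L AND L = L
u5 = u3 AND u2 = L AND L = L
u9 = NOT u1 = NOT L = H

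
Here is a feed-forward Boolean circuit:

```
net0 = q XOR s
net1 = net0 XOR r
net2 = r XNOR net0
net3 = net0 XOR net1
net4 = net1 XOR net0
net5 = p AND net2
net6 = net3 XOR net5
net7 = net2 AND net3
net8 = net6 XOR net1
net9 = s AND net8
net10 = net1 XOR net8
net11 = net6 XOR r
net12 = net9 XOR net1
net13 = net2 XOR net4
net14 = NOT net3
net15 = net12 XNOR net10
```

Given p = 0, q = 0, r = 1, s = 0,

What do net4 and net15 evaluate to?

net4 = 1, net15 = 1

net0 = q XOR s = 0 XOR 0 = 0
net1 = net0 XOR r = 0 XOR 1 = 1
net2 = r XNOR net0 = 1 XNOR 0 = 0
net3 = net0 XOR net1 = 0 XOR 1 = 1
net4 = net1 XOR net0 = 1 XOR 0 = 1
net5 = p AND net2 = 0 AND 0 = 0
net6 = net3 XOR net5 = 1 XOR 0 = 1
net8 = net6 XOR net1 = 1 XOR 1 = 0
net9 = s AND net8 = 0 AND 0 = 0
net10 = net1 XOR net8 = 1 XOR 0 = 1
net12 = net9 XOR net1 = 0 XOR 1 = 1
net15 = net12 XNOR net10 = 1 XNOR 1 = 1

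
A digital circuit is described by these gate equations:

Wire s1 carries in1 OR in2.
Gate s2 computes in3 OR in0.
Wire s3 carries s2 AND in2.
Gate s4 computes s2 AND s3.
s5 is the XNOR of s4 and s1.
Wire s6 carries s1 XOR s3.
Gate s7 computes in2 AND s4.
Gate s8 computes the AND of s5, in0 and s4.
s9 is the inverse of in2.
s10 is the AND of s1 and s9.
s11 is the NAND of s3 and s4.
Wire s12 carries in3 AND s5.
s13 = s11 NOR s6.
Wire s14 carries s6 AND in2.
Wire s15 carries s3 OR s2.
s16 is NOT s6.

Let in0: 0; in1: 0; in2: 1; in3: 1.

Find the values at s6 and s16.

s6 = 0; s16 = 1

s1 = in1 OR in2 = 0 OR 1 = 1
s2 = in3 OR in0 = 1 OR 0 = 1
s3 = s2 AND in2 = 1 AND 1 = 1
s6 = s1 XOR s3 = 1 XOR 1 = 0
s16 = NOT s6 = NOT 0 = 1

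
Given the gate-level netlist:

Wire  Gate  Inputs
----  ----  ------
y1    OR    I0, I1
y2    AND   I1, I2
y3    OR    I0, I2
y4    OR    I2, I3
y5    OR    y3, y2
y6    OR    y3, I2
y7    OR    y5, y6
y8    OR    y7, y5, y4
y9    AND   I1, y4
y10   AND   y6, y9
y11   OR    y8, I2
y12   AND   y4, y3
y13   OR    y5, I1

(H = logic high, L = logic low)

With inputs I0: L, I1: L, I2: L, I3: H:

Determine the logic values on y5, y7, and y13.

y2 = I1 AND I2 = L AND L = L
y3 = I0 OR I2 = L OR L = L
y5 = y3 OR y2 = L OR L = L
y6 = y3 OR I2 = L OR L = L
y7 = y5 OR y6 = L OR L = L
y13 = y5 OR I1 = L OR L = L

y5 = L; y7 = L; y13 = L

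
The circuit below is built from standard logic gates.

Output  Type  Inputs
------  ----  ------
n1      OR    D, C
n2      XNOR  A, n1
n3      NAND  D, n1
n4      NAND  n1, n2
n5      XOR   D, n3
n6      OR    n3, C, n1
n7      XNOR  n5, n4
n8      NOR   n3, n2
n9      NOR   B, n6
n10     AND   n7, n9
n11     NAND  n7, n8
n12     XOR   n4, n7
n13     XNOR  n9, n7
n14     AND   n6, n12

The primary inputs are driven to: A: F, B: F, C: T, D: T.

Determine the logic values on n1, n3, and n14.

n1 = D OR C = T OR T = T
n2 = A XNOR n1 = F XNOR T = F
n3 = D NAND n1 = T NAND T = F
n4 = n1 NAND n2 = T NAND F = T
n5 = D XOR n3 = T XOR F = T
n6 = n3 OR C OR n1 = F OR T OR T = T
n7 = n5 XNOR n4 = T XNOR T = T
n12 = n4 XOR n7 = T XOR T = F
n14 = n6 AND n12 = T AND F = F

n1 = T, n3 = F, n14 = F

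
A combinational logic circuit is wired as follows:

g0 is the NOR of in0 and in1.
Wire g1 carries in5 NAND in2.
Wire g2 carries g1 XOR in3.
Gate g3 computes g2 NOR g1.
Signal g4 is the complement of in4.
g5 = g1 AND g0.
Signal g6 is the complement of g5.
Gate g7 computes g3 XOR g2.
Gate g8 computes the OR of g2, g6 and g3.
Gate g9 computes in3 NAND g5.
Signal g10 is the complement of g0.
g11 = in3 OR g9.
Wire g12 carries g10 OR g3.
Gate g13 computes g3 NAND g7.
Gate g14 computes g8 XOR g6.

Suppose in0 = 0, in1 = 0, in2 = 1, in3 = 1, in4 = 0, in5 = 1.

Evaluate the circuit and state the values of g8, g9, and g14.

g0 = in0 NOR in1 = 0 NOR 0 = 1
g1 = in5 NAND in2 = 1 NAND 1 = 0
g2 = g1 XOR in3 = 0 XOR 1 = 1
g3 = g2 NOR g1 = 1 NOR 0 = 0
g5 = g1 AND g0 = 0 AND 1 = 0
g6 = NOT g5 = NOT 0 = 1
g8 = g2 OR g6 OR g3 = 1 OR 1 OR 0 = 1
g9 = in3 NAND g5 = 1 NAND 0 = 1
g14 = g8 XOR g6 = 1 XOR 1 = 0

g8 = 1; g9 = 1; g14 = 0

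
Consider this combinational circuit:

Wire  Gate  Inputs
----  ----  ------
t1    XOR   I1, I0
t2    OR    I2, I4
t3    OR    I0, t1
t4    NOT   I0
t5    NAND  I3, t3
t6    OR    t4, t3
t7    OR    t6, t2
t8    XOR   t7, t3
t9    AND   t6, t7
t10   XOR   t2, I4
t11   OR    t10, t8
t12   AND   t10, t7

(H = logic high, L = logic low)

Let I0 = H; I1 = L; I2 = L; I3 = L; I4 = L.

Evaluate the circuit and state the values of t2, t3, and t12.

t2 = L, t3 = H, t12 = L

t1 = I1 XOR I0 = L XOR H = H
t2 = I2 OR I4 = L OR L = L
t3 = I0 OR t1 = H OR H = H
t4 = NOT I0 = NOT H = L
t6 = t4 OR t3 = L OR H = H
t7 = t6 OR t2 = H OR L = H
t10 = t2 XOR I4 = L XOR L = L
t12 = t10 AND t7 = L AND H = L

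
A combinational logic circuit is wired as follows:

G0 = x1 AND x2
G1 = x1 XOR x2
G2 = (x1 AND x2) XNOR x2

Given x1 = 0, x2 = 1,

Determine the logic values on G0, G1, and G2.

G0 = 0 AND 1 = 0
G1 = 0 XOR 1 = 1
G2 = (0 AND 1) XNOR 1 = 0

G0 = 0  G1 = 1  G2 = 0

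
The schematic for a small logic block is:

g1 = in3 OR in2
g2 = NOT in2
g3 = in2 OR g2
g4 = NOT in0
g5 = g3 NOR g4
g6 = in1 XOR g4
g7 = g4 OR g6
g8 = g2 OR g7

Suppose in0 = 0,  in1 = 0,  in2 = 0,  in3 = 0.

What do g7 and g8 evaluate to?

g7 = 1  g8 = 1

g2 = NOT in2 = NOT 0 = 1
g4 = NOT in0 = NOT 0 = 1
g6 = in1 XOR g4 = 0 XOR 1 = 1
g7 = g4 OR g6 = 1 OR 1 = 1
g8 = g2 OR g7 = 1 OR 1 = 1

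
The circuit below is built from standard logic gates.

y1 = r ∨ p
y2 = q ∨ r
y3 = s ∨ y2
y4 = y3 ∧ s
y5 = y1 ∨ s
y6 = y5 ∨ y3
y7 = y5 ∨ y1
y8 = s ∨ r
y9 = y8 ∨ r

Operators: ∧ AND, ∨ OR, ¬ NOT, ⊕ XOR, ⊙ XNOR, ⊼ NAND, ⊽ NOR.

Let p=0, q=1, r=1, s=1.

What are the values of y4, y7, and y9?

y4 = 1  y7 = 1  y9 = 1

y1 = r OR p = 1 OR 0 = 1
y2 = q OR r = 1 OR 1 = 1
y3 = s OR y2 = 1 OR 1 = 1
y4 = y3 AND s = 1 AND 1 = 1
y5 = y1 OR s = 1 OR 1 = 1
y7 = y5 OR y1 = 1 OR 1 = 1
y8 = s OR r = 1 OR 1 = 1
y9 = y8 OR r = 1 OR 1 = 1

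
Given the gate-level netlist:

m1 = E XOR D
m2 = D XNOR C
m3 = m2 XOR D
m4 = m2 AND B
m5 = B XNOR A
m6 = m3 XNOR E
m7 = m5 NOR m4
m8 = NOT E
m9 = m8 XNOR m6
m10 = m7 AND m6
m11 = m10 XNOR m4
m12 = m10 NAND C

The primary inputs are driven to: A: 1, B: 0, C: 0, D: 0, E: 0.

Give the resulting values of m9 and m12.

m9 = 0, m12 = 1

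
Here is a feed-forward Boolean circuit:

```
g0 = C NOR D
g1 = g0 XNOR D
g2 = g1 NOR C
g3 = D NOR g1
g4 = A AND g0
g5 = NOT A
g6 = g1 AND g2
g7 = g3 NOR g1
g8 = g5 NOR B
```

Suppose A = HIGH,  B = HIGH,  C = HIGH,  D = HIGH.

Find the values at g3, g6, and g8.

g3 = LOW, g6 = LOW, g8 = LOW

g0 = C NOR D = HIGH NOR HIGH = LOW
g1 = g0 XNOR D = LOW XNOR HIGH = LOW
g2 = g1 NOR C = LOW NOR HIGH = LOW
g3 = D NOR g1 = HIGH NOR LOW = LOW
g5 = NOT A = NOT HIGH = LOW
g6 = g1 AND g2 = LOW AND LOW = LOW
g8 = g5 NOR B = LOW NOR HIGH = LOW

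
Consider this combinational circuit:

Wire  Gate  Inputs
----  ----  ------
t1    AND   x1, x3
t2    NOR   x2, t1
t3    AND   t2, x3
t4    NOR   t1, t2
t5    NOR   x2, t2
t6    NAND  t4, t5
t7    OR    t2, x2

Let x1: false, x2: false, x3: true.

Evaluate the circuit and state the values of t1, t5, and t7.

t1 = x1 AND x3 = false AND true = false
t2 = x2 NOR t1 = false NOR false = true
t5 = x2 NOR t2 = false NOR true = false
t7 = t2 OR x2 = true OR false = true

t1 = false, t5 = false, t7 = true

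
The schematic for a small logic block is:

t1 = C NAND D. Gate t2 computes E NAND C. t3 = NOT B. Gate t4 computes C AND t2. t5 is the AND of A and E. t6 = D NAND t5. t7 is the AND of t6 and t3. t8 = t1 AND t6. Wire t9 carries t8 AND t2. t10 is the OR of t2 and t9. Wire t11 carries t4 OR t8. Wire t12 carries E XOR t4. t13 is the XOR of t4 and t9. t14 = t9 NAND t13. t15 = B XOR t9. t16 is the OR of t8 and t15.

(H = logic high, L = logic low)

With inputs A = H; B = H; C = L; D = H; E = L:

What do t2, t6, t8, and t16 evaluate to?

t2 = H, t6 = H, t8 = H, t16 = H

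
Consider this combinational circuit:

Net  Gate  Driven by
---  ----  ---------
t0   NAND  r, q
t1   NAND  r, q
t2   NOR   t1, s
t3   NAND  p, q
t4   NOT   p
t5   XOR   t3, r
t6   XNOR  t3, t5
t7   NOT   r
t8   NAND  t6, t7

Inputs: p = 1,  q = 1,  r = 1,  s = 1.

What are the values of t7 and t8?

t3 = p NAND q = 1 NAND 1 = 0
t5 = t3 XOR r = 0 XOR 1 = 1
t6 = t3 XNOR t5 = 0 XNOR 1 = 0
t7 = NOT r = NOT 1 = 0
t8 = t6 NAND t7 = 0 NAND 0 = 1

t7 = 0, t8 = 1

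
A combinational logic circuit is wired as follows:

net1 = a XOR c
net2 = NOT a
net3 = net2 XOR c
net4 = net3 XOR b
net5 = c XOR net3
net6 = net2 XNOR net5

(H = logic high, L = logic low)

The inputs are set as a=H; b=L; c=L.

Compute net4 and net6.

net4 = L, net6 = H

net2 = NOT a = NOT H = L
net3 = net2 XOR c = L XOR L = L
net4 = net3 XOR b = L XOR L = L
net5 = c XOR net3 = L XOR L = L
net6 = net2 XNOR net5 = L XNOR L = H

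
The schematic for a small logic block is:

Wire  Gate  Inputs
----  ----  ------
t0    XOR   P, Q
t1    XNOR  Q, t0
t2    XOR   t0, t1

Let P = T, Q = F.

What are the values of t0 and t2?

t0 = P XOR Q = T XOR F = T
t1 = Q XNOR t0 = F XNOR T = F
t2 = t0 XOR t1 = T XOR F = T

t0 = T, t2 = T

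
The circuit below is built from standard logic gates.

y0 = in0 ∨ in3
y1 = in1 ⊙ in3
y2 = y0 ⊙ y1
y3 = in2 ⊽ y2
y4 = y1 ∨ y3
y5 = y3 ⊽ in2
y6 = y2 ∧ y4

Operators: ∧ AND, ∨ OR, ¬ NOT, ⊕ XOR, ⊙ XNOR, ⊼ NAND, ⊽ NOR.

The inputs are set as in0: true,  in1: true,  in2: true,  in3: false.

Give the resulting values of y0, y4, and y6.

y0 = true  y4 = false  y6 = false

y0 = in0 OR in3 = true OR false = true
y1 = in1 XNOR in3 = true XNOR false = false
y2 = y0 XNOR y1 = true XNOR false = false
y3 = in2 NOR y2 = true NOR false = false
y4 = y1 OR y3 = false OR false = false
y6 = y2 AND y4 = false AND false = false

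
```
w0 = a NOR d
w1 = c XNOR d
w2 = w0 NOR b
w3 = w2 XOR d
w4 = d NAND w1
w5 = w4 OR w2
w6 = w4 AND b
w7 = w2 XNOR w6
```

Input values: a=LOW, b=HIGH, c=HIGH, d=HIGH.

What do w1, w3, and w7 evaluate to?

w0 = a NOR d = LOW NOR HIGH = LOW
w1 = c XNOR d = HIGH XNOR HIGH = HIGH
w2 = w0 NOR b = LOW NOR HIGH = LOW
w3 = w2 XOR d = LOW XOR HIGH = HIGH
w4 = d NAND w1 = HIGH NAND HIGH = LOW
w6 = w4 AND b = LOW AND HIGH = LOW
w7 = w2 XNOR w6 = LOW XNOR LOW = HIGH

w1 = HIGH; w3 = HIGH; w7 = HIGH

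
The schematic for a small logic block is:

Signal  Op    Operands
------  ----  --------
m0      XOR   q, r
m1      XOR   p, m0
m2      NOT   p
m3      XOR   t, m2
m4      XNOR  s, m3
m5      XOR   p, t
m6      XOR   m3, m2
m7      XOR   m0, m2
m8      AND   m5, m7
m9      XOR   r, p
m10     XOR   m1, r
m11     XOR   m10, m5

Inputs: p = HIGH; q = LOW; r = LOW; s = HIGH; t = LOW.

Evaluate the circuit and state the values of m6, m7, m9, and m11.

m6 = LOW, m7 = LOW, m9 = HIGH, m11 = LOW

m0 = q XOR r = LOW XOR LOW = LOW
m1 = p XOR m0 = HIGH XOR LOW = HIGH
m2 = NOT p = NOT HIGH = LOW
m3 = t XOR m2 = LOW XOR LOW = LOW
m5 = p XOR t = HIGH XOR LOW = HIGH
m6 = m3 XOR m2 = LOW XOR LOW = LOW
m7 = m0 XOR m2 = LOW XOR LOW = LOW
m9 = r XOR p = LOW XOR HIGH = HIGH
m10 = m1 XOR r = HIGH XOR LOW = HIGH
m11 = m10 XOR m5 = HIGH XOR HIGH = LOW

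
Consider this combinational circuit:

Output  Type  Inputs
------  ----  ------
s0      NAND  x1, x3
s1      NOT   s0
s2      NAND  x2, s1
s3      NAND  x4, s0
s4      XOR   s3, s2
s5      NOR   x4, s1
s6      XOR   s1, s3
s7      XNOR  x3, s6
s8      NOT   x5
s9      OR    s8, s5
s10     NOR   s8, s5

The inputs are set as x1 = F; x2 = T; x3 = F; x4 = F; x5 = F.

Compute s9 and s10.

s0 = x1 NAND x3 = F NAND F = T
s1 = NOT s0 = NOT T = F
s5 = x4 NOR s1 = F NOR F = T
s8 = NOT x5 = NOT F = T
s9 = s8 OR s5 = T OR T = T
s10 = s8 NOR s5 = T NOR T = F

s9 = T; s10 = F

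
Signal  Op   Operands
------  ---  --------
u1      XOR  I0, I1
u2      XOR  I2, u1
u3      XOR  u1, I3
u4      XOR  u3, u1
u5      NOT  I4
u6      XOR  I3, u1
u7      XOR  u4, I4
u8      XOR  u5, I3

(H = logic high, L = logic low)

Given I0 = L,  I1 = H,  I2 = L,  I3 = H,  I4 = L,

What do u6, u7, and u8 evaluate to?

u6 = L, u7 = H, u8 = L

u1 = I0 XOR I1 = L XOR H = H
u3 = u1 XOR I3 = H XOR H = L
u4 = u3 XOR u1 = L XOR H = H
u5 = NOT I4 = NOT L = H
u6 = I3 XOR u1 = H XOR H = L
u7 = u4 XOR I4 = H XOR L = H
u8 = u5 XOR I3 = H XOR H = L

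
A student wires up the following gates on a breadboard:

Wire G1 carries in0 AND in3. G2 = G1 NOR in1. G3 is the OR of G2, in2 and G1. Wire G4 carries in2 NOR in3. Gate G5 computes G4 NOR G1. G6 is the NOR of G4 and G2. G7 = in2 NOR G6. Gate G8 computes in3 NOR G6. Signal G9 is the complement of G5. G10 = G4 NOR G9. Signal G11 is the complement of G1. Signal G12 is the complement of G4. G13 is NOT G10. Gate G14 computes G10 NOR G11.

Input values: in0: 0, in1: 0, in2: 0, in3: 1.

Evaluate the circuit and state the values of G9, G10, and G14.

G1 = in0 AND in3 = 0 AND 1 = 0
G4 = in2 NOR in3 = 0 NOR 1 = 0
G5 = G4 NOR G1 = 0 NOR 0 = 1
G9 = NOT G5 = NOT 1 = 0
G10 = G4 NOR G9 = 0 NOR 0 = 1
G11 = NOT G1 = NOT 0 = 1
G14 = G10 NOR G11 = 1 NOR 1 = 0

G9 = 0  G10 = 1  G14 = 0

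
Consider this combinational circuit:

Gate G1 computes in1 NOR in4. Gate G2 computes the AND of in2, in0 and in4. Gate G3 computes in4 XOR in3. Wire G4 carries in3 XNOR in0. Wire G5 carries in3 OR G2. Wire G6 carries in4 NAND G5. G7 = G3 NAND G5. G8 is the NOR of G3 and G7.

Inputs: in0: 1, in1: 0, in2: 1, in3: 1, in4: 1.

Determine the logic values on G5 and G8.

G5 = 1; G8 = 0

G2 = in2 AND in0 AND in4 = 1 AND 1 AND 1 = 1
G3 = in4 XOR in3 = 1 XOR 1 = 0
G5 = in3 OR G2 = 1 OR 1 = 1
G7 = G3 NAND G5 = 0 NAND 1 = 1
G8 = G3 NOR G7 = 0 NOR 1 = 0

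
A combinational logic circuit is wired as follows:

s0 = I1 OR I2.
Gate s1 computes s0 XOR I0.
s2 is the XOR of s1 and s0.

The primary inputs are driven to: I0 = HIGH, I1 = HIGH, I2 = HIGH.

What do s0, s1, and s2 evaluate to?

s0 = I1 OR I2 = HIGH OR HIGH = HIGH
s1 = s0 XOR I0 = HIGH XOR HIGH = LOW
s2 = s1 XOR s0 = LOW XOR HIGH = HIGH

s0 = HIGH; s1 = LOW; s2 = HIGH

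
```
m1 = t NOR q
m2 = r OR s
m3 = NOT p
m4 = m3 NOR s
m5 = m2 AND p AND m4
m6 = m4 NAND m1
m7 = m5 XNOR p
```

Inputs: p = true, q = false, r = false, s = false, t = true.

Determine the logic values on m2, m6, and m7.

m2 = false; m6 = true; m7 = false

m1 = t NOR q = true NOR false = false
m2 = r OR s = false OR false = false
m3 = NOT p = NOT true = false
m4 = m3 NOR s = false NOR false = true
m5 = m2 AND p AND m4 = false AND true AND true = false
m6 = m4 NAND m1 = true NAND false = true
m7 = m5 XNOR p = false XNOR true = false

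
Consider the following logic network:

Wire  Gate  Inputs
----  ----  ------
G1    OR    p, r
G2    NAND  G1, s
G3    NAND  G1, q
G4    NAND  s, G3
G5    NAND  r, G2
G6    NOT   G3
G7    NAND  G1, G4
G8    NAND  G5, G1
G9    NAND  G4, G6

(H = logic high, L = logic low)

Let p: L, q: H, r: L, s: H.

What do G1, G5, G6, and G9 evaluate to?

G1 = p OR r = L OR L = L
G2 = G1 NAND s = L NAND H = H
G3 = G1 NAND q = L NAND H = H
G4 = s NAND G3 = H NAND H = L
G5 = r NAND G2 = L NAND H = H
G6 = NOT G3 = NOT H = L
G9 = G4 NAND G6 = L NAND L = H

G1 = L, G5 = H, G6 = L, G9 = H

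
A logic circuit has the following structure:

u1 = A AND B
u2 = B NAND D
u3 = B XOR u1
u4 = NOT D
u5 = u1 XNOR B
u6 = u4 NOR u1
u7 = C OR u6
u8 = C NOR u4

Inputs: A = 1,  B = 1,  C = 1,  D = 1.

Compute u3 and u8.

u1 = A AND B = 1 AND 1 = 1
u3 = B XOR u1 = 1 XOR 1 = 0
u4 = NOT D = NOT 1 = 0
u8 = C NOR u4 = 1 NOR 0 = 0

u3 = 0, u8 = 0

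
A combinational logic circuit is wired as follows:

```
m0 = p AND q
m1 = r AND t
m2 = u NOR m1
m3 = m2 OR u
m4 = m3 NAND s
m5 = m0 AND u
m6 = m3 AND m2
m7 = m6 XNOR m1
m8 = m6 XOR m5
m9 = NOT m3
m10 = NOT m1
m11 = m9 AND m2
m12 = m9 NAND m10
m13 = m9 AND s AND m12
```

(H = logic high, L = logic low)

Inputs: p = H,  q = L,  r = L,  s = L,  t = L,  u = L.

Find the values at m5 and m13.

m5 = L, m13 = L

m0 = p AND q = H AND L = L
m1 = r AND t = L AND L = L
m2 = u NOR m1 = L NOR L = H
m3 = m2 OR u = H OR L = H
m5 = m0 AND u = L AND L = L
m9 = NOT m3 = NOT H = L
m10 = NOT m1 = NOT L = H
m12 = m9 NAND m10 = L NAND H = H
m13 = m9 AND s AND m12 = L AND L AND H = L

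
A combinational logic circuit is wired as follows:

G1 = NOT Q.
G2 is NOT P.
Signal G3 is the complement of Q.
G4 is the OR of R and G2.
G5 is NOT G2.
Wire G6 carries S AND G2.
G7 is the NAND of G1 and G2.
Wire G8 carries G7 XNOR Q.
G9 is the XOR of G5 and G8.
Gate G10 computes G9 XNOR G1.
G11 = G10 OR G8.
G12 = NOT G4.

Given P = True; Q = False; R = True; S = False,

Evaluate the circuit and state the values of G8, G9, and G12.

G1 = NOT Q = NOT False = True
G2 = NOT P = NOT True = False
G4 = R OR G2 = True OR False = True
G5 = NOT G2 = NOT False = True
G7 = G1 NAND G2 = True NAND False = True
G8 = G7 XNOR Q = True XNOR False = False
G9 = G5 XOR G8 = True XOR False = True
G12 = NOT G4 = NOT True = False

G8 = False, G9 = True, G12 = False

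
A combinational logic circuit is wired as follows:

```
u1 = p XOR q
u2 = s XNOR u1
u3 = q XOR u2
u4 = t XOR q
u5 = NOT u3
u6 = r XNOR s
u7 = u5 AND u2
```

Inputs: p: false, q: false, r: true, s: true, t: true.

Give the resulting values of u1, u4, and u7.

u1 = p XOR q = false XOR false = false
u2 = s XNOR u1 = true XNOR false = false
u3 = q XOR u2 = false XOR false = false
u4 = t XOR q = true XOR false = true
u5 = NOT u3 = NOT false = true
u7 = u5 AND u2 = true AND false = false

u1 = false; u4 = true; u7 = false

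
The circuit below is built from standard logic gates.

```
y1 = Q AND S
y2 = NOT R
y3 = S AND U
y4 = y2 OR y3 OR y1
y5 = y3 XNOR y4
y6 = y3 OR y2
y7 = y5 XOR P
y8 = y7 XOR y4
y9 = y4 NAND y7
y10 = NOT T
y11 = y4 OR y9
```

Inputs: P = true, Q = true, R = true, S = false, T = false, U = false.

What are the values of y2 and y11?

y1 = Q AND S = true AND false = false
y2 = NOT R = NOT true = false
y3 = S AND U = false AND false = false
y4 = y2 OR y3 OR y1 = false OR false OR false = false
y5 = y3 XNOR y4 = false XNOR false = true
y7 = y5 XOR P = true XOR true = false
y9 = y4 NAND y7 = false NAND false = true
y11 = y4 OR y9 = false OR true = true

y2 = false, y11 = true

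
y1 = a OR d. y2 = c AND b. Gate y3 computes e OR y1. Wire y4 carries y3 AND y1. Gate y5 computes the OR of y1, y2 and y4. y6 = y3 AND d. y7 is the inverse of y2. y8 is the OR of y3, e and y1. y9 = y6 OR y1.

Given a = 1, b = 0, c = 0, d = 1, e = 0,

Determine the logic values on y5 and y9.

y1 = a OR d = 1 OR 1 = 1
y2 = c AND b = 0 AND 0 = 0
y3 = e OR y1 = 0 OR 1 = 1
y4 = y3 AND y1 = 1 AND 1 = 1
y5 = y1 OR y2 OR y4 = 1 OR 0 OR 1 = 1
y6 = y3 AND d = 1 AND 1 = 1
y9 = y6 OR y1 = 1 OR 1 = 1

y5 = 1  y9 = 1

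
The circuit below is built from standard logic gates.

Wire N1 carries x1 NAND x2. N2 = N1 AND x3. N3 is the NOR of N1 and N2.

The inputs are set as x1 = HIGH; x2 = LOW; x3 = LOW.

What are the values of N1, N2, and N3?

N1 = x1 NAND x2 = HIGH NAND LOW = HIGH
N2 = N1 AND x3 = HIGH AND LOW = LOW
N3 = N1 NOR N2 = HIGH NOR LOW = LOW

N1 = HIGH, N2 = LOW, N3 = LOW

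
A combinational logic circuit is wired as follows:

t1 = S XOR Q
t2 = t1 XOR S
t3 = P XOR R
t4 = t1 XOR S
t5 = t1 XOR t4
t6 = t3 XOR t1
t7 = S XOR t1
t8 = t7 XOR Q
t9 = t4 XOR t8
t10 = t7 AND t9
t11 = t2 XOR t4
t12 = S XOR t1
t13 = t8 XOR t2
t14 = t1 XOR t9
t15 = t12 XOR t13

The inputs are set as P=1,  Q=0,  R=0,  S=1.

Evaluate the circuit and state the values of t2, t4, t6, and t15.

t1 = S XOR Q = 1 XOR 0 = 1
t2 = t1 XOR S = 1 XOR 1 = 0
t3 = P XOR R = 1 XOR 0 = 1
t4 = t1 XOR S = 1 XOR 1 = 0
t6 = t3 XOR t1 = 1 XOR 1 = 0
t7 = S XOR t1 = 1 XOR 1 = 0
t8 = t7 XOR Q = 0 XOR 0 = 0
t12 = S XOR t1 = 1 XOR 1 = 0
t13 = t8 XOR t2 = 0 XOR 0 = 0
t15 = t12 XOR t13 = 0 XOR 0 = 0

t2 = 0, t4 = 0, t6 = 0, t15 = 0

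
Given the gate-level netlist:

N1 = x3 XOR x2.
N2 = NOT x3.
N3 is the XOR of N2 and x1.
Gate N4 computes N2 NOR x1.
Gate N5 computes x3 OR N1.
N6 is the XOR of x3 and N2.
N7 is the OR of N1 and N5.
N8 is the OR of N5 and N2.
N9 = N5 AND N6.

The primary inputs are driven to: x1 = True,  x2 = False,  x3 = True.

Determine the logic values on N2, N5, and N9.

N2 = False; N5 = True; N9 = True

N1 = x3 XOR x2 = True XOR False = True
N2 = NOT x3 = NOT True = False
N5 = x3 OR N1 = True OR True = True
N6 = x3 XOR N2 = True XOR False = True
N9 = N5 AND N6 = True AND True = True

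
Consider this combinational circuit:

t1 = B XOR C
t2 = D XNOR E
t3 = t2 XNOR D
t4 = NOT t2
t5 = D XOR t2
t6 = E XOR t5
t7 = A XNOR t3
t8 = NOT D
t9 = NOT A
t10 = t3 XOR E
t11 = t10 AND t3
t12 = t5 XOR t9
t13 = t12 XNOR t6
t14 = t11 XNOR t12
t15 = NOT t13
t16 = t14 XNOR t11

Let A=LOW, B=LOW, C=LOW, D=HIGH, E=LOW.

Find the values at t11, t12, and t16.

t11 = LOW, t12 = LOW, t16 = LOW

t2 = D XNOR E = HIGH XNOR LOW = LOW
t3 = t2 XNOR D = LOW XNOR HIGH = LOW
t5 = D XOR t2 = HIGH XOR LOW = HIGH
t9 = NOT A = NOT LOW = HIGH
t10 = t3 XOR E = LOW XOR LOW = LOW
t11 = t10 AND t3 = LOW AND LOW = LOW
t12 = t5 XOR t9 = HIGH XOR HIGH = LOW
t14 = t11 XNOR t12 = LOW XNOR LOW = HIGH
t16 = t14 XNOR t11 = HIGH XNOR LOW = LOW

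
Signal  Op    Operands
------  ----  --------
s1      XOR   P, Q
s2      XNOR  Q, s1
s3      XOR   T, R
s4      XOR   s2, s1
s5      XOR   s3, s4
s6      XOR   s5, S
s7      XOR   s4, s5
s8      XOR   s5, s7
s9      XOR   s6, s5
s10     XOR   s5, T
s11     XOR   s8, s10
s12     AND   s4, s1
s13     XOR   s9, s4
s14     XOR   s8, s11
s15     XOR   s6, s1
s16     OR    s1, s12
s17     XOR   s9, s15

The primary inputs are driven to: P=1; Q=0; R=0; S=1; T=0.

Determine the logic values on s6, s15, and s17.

s1 = P XOR Q = 1 XOR 0 = 1
s2 = Q XNOR s1 = 0 XNOR 1 = 0
s3 = T XOR R = 0 XOR 0 = 0
s4 = s2 XOR s1 = 0 XOR 1 = 1
s5 = s3 XOR s4 = 0 XOR 1 = 1
s6 = s5 XOR S = 1 XOR 1 = 0
s9 = s6 XOR s5 = 0 XOR 1 = 1
s15 = s6 XOR s1 = 0 XOR 1 = 1
s17 = s9 XOR s15 = 1 XOR 1 = 0

s6 = 0, s15 = 1, s17 = 0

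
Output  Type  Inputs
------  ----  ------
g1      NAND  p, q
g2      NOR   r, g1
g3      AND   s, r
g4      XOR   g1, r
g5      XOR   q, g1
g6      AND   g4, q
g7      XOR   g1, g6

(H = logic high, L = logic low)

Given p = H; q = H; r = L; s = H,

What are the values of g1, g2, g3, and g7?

g1 = L; g2 = H; g3 = L; g7 = L

g1 = p NAND q = H NAND H = L
g2 = r NOR g1 = L NOR L = H
g3 = s AND r = H AND L = L
g4 = g1 XOR r = L XOR L = L
g6 = g4 AND q = L AND H = L
g7 = g1 XOR g6 = L XOR L = L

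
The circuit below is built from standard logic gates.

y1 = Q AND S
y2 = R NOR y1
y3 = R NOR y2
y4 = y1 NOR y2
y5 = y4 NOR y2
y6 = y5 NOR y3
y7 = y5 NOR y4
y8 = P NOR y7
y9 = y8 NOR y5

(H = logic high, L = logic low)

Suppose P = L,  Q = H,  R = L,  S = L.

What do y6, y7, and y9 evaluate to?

y6 = H  y7 = H  y9 = H

y1 = Q AND S = H AND L = L
y2 = R NOR y1 = L NOR L = H
y3 = R NOR y2 = L NOR H = L
y4 = y1 NOR y2 = L NOR H = L
y5 = y4 NOR y2 = L NOR H = L
y6 = y5 NOR y3 = L NOR L = H
y7 = y5 NOR y4 = L NOR L = H
y8 = P NOR y7 = L NOR H = L
y9 = y8 NOR y5 = L NOR L = H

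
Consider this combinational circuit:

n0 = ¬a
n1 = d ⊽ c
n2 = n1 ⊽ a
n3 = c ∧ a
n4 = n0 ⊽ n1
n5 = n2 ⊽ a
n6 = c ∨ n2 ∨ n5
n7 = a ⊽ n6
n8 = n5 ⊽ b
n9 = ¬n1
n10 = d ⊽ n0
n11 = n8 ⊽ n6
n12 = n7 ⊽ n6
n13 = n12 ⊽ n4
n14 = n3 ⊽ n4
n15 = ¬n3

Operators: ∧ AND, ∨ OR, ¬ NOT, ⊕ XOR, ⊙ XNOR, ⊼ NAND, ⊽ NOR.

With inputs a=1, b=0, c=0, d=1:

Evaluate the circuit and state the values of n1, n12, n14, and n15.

n0 = NOT a = NOT 1 = 0
n1 = d NOR c = 1 NOR 0 = 0
n2 = n1 NOR a = 0 NOR 1 = 0
n3 = c AND a = 0 AND 1 = 0
n4 = n0 NOR n1 = 0 NOR 0 = 1
n5 = n2 NOR a = 0 NOR 1 = 0
n6 = c OR n2 OR n5 = 0 OR 0 OR 0 = 0
n7 = a NOR n6 = 1 NOR 0 = 0
n12 = n7 NOR n6 = 0 NOR 0 = 1
n14 = n3 NOR n4 = 0 NOR 1 = 0
n15 = NOT n3 = NOT 0 = 1

n1 = 0, n12 = 1, n14 = 0, n15 = 1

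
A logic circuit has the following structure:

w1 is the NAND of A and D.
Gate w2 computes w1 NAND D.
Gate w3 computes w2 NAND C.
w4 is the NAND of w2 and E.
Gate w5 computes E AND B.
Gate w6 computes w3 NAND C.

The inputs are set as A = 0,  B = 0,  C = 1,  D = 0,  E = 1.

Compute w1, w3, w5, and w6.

w1 = A NAND D = 0 NAND 0 = 1
w2 = w1 NAND D = 1 NAND 0 = 1
w3 = w2 NAND C = 1 NAND 1 = 0
w5 = E AND B = 1 AND 0 = 0
w6 = w3 NAND C = 0 NAND 1 = 1

w1 = 1; w3 = 0; w5 = 0; w6 = 1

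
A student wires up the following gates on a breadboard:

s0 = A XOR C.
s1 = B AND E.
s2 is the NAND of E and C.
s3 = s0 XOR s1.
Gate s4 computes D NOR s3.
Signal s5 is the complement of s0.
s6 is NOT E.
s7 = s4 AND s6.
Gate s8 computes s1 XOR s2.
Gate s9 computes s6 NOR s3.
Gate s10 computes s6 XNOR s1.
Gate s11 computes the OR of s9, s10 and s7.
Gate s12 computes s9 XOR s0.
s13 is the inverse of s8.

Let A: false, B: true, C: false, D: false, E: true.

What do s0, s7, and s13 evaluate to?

s0 = A XOR C = false XOR false = false
s1 = B AND E = true AND true = true
s2 = E NAND C = true NAND false = true
s3 = s0 XOR s1 = false XOR true = true
s4 = D NOR s3 = false NOR true = false
s6 = NOT E = NOT true = false
s7 = s4 AND s6 = false AND false = false
s8 = s1 XOR s2 = true XOR true = false
s13 = NOT s8 = NOT false = true

s0 = false  s7 = false  s13 = true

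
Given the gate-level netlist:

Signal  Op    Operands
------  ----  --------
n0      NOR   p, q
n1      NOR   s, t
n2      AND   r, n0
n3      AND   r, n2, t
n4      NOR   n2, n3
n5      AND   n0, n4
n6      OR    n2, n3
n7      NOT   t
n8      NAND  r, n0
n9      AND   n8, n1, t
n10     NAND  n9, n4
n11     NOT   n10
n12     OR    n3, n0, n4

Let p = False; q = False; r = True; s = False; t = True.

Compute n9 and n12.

n9 = False  n12 = True

n0 = p NOR q = False NOR False = True
n1 = s NOR t = False NOR True = False
n2 = r AND n0 = True AND True = True
n3 = r AND n2 AND t = True AND True AND True = True
n4 = n2 NOR n3 = True NOR True = False
n8 = r NAND n0 = True NAND True = False
n9 = n8 AND n1 AND t = False AND False AND True = False
n12 = n3 OR n0 OR n4 = True OR True OR False = True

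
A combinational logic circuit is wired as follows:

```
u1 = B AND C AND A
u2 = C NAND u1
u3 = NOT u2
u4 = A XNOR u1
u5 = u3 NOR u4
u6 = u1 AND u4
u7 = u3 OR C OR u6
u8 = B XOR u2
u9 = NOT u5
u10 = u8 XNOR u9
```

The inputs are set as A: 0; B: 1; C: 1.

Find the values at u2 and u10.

u2 = 1; u10 = 0

u1 = B AND C AND A = 1 AND 1 AND 0 = 0
u2 = C NAND u1 = 1 NAND 0 = 1
u3 = NOT u2 = NOT 1 = 0
u4 = A XNOR u1 = 0 XNOR 0 = 1
u5 = u3 NOR u4 = 0 NOR 1 = 0
u8 = B XOR u2 = 1 XOR 1 = 0
u9 = NOT u5 = NOT 0 = 1
u10 = u8 XNOR u9 = 0 XNOR 1 = 0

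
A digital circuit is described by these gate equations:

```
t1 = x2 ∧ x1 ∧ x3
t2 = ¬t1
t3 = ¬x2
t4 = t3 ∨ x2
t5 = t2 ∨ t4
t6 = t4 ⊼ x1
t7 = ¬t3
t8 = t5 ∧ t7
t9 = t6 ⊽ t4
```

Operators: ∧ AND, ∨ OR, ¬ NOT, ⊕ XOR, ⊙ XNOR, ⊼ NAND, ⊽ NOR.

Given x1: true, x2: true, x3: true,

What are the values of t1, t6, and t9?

t1 = true  t6 = false  t9 = false

t1 = x2 AND x1 AND x3 = true AND true AND true = true
t3 = NOT x2 = NOT true = false
t4 = t3 OR x2 = false OR true = true
t6 = t4 NAND x1 = true NAND true = false
t9 = t6 NOR t4 = false NOR true = false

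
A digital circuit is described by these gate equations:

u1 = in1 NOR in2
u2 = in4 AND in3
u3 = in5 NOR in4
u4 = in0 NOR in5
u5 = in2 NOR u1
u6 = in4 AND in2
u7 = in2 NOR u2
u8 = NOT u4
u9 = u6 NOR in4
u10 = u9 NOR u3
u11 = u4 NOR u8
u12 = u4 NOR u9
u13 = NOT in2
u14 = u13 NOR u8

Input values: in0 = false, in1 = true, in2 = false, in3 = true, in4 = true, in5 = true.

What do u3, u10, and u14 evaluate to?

u3 = in5 NOR in4 = true NOR true = false
u4 = in0 NOR in5 = false NOR true = false
u6 = in4 AND in2 = true AND false = false
u8 = NOT u4 = NOT false = true
u9 = u6 NOR in4 = false NOR true = false
u10 = u9 NOR u3 = false NOR false = true
u13 = NOT in2 = NOT false = true
u14 = u13 NOR u8 = true NOR true = false

u3 = false, u10 = true, u14 = false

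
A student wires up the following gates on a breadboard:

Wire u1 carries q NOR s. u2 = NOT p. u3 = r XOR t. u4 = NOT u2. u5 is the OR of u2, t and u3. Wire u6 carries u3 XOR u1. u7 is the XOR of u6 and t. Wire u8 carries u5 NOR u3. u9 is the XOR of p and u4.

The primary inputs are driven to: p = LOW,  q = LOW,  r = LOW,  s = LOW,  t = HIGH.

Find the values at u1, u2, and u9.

u1 = HIGH, u2 = HIGH, u9 = LOW

u1 = q NOR s = LOW NOR LOW = HIGH
u2 = NOT p = NOT LOW = HIGH
u4 = NOT u2 = NOT HIGH = LOW
u9 = p XOR u4 = LOW XOR LOW = LOW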